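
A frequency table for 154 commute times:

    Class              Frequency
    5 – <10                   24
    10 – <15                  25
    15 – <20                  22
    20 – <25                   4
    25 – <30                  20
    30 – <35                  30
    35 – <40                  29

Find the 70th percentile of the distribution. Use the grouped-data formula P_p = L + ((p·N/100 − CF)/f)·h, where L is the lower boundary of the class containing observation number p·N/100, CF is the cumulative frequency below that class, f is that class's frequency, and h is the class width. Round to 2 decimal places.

N = 154; target position k = 70/100 · 154 = 107.8.
Cumulative frequencies: 24, 49, 71, 75, 95, 125, 154.
Observation 107.8 falls in the class 30 – <35.
L = 30, CF = 95, f = 30, h = 5.
P70 = 30 + ((107.8 − 95)/30)·5 = 30 + 2.13333 = 32.1333.

32.13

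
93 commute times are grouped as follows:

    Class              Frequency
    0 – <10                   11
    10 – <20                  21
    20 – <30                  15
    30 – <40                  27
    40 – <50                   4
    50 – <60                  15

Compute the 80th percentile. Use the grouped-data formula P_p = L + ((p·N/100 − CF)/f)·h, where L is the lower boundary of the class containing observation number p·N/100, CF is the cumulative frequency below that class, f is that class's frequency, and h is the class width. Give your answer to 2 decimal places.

N = 93; target position k = 80/100 · 93 = 74.4.
Cumulative frequencies: 11, 32, 47, 74, 78, 93.
Observation 74.4 falls in the class 40 – <50.
L = 40, CF = 74, f = 4, h = 10.
P80 = 40 + ((74.4 − 74)/4)·10 = 40 + 1 = 41.

41.00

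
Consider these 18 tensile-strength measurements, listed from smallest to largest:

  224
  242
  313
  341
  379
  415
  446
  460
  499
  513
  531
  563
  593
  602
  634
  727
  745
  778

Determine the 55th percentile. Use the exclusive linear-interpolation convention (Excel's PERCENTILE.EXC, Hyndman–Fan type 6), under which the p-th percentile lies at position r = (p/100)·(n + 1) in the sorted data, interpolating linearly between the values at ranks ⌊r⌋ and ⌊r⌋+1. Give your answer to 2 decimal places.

n = 18.
r = (55/100)·(18 + 1) = 10.45.
Rank 10 is 513 and rank 11 is 531.
Interpolate: 513 + 0.45·(531 − 513) = 513 + 0.45·18 = 521.1.

521.10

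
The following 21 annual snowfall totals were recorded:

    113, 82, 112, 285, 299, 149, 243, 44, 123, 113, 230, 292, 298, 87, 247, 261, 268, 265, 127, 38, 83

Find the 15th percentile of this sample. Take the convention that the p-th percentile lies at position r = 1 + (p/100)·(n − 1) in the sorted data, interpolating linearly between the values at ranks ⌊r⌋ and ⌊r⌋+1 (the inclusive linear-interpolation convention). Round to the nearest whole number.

83

Sorted: 38, 44, 82, 83, 87, 112, 113, 113, 123, 127, 149, 230, 243, 247, 261, 265, 268, 285, 292, 298, 299.
n = 21.
r = 1 + (15/100)·(21 − 1) = 1 + 3 = 4.
r is an integer, so P15 is the value at rank 4: 83.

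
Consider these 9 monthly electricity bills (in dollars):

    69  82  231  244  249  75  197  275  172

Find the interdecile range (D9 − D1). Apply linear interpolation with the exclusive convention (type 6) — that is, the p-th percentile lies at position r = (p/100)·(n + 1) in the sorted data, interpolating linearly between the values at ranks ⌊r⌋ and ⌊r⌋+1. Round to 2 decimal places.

Sorted: 69, 75, 82, 172, 197, 231, 244, 249, 275.
n = 9.
P10: r = 1 (integer) → 69.
P90: r = 9 (integer) → 275.
Difference: 275 − 69 = 206.

206.00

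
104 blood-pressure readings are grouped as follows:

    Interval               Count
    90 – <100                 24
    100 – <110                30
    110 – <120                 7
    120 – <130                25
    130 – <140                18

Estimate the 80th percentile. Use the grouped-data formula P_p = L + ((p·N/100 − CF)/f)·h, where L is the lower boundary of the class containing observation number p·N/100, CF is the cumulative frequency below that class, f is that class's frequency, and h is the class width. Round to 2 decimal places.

N = 104; target position k = 80/100 · 104 = 83.2.
Cumulative frequencies: 24, 54, 61, 86, 104.
Observation 83.2 falls in the class 120 – <130.
L = 120, CF = 61, f = 25, h = 10.
P80 = 120 + ((83.2 − 61)/25)·10 = 120 + 8.88 = 128.88.

128.88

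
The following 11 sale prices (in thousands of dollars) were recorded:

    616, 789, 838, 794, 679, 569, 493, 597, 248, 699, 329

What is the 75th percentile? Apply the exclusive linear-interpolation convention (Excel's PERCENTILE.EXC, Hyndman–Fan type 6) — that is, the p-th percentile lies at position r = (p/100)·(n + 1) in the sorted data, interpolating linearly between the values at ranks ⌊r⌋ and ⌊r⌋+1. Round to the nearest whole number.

Sorted: 248, 329, 493, 569, 597, 616, 679, 699, 789, 794, 838.
n = 11.
r = (75/100)·(11 + 1) = 9.
r is an integer, so P75 is the value at rank 9: 789.

789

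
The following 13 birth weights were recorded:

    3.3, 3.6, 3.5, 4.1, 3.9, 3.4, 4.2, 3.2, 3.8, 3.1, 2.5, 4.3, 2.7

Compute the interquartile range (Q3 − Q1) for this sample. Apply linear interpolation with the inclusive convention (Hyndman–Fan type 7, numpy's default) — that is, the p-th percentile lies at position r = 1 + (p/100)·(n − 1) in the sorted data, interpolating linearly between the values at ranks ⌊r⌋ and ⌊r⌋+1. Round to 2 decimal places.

0.70

Sorted: 2.5, 2.7, 3.1, 3.2, 3.3, 3.4, 3.5, 3.6, 3.8, 3.9, 4.1, 4.2, 4.3.
n = 13.
P25: r = 4 (integer) → 3.2.
P75: r = 10 (integer) → 3.9.
Difference: 3.9 − 3.2 = 0.7.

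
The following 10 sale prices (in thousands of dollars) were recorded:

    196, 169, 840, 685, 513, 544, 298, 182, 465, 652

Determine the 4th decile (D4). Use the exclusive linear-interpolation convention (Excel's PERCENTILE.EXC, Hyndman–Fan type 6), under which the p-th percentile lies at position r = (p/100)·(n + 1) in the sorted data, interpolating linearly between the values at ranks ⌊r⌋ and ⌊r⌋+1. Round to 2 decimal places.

Sorted: 169, 182, 196, 298, 465, 513, 544, 652, 685, 840.
n = 10.
r = (40/100)·(10 + 1) = 4.4.
Rank 4 is 298 and rank 5 is 465.
Interpolate: 298 + 0.4·(465 − 298) = 298 + 0.4·167 = 364.8.

364.80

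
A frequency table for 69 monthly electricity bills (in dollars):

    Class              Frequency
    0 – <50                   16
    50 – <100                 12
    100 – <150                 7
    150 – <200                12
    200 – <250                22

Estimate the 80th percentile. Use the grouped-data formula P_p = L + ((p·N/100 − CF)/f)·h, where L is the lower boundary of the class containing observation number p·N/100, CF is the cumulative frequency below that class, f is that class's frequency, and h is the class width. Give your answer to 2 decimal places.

218.64

N = 69; target position k = 80/100 · 69 = 55.2.
Cumulative frequencies: 16, 28, 35, 47, 69.
Observation 55.2 falls in the class 200 – <250.
L = 200, CF = 47, f = 22, h = 50.
P80 = 200 + ((55.2 − 47)/22)·50 = 200 + 18.6364 = 218.636.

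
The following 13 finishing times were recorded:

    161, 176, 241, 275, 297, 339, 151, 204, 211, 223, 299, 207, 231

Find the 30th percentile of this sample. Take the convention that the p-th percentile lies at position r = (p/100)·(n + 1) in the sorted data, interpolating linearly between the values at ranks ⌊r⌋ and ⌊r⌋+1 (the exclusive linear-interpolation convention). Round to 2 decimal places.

Sorted: 151, 161, 176, 204, 207, 211, 223, 231, 241, 275, 297, 299, 339.
n = 13.
r = (30/100)·(13 + 1) = 4.2.
Rank 4 is 204 and rank 5 is 207.
Interpolate: 204 + 0.2·(207 − 204) = 204 + 0.2·3 = 204.6.

204.60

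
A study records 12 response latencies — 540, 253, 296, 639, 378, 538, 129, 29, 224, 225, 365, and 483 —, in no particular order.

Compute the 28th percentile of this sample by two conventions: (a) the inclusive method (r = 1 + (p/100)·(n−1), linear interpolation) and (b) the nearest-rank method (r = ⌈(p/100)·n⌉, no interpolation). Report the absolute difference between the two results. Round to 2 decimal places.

Sorted: 29, 129, 224, 225, 253, 296, 365, 378, 483, 538, 540, 639.
n = 12.
(a) r = 4.08; between ranks 4 (225) and 5 (253): 227.24.
(b) the nearest-rank method: rank 4 → 225.
|227.24 − 225| = 2.24.

2.24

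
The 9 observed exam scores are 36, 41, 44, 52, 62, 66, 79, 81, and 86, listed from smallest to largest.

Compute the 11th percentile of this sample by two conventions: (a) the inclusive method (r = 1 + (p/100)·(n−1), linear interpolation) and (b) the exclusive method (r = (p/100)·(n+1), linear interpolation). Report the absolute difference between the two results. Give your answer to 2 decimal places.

n = 9.
(a) r = 1.88; between ranks 1 (36) and 2 (41): 40.4.
(b) r = 1.1; between ranks 1 (36) and 2 (41): 36.5.
|40.4 − 36.5| = 3.9.

3.90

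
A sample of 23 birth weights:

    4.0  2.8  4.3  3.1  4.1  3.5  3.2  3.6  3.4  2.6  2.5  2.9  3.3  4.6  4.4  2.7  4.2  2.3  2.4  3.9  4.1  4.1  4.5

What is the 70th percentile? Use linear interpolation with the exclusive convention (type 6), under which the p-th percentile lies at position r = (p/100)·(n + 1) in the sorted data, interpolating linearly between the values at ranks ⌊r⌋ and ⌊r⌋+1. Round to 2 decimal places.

4.10

Sorted: 2.3, 2.4, 2.5, 2.6, 2.7, 2.8, 2.9, 3.1, 3.2, 3.3, 3.4, 3.5, 3.6, 3.9, 4.0, 4.1, 4.1, 4.1, 4.2, 4.3, 4.4, 4.5, 4.6.
n = 23.
r = (70/100)·(23 + 1) = 16.8.
Rank 16 is 4.1 and rank 17 is 4.1.
Interpolate: 4.1 + 0.8·(4.1 − 4.1) = 4.1 + 0.8·0 = 4.1.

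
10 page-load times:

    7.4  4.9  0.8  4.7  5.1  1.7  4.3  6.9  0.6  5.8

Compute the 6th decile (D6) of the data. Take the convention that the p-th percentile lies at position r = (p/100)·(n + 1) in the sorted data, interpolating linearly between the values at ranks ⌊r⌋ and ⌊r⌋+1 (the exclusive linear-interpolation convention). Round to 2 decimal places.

5.02

Sorted: 0.6, 0.8, 1.7, 4.3, 4.7, 4.9, 5.1, 5.8, 6.9, 7.4.
n = 10.
r = (60/100)·(10 + 1) = 6.6.
Rank 6 is 4.9 and rank 7 is 5.1.
Interpolate: 4.9 + 0.6·(5.1 − 4.9) = 4.9 + 0.6·0.2 = 5.02.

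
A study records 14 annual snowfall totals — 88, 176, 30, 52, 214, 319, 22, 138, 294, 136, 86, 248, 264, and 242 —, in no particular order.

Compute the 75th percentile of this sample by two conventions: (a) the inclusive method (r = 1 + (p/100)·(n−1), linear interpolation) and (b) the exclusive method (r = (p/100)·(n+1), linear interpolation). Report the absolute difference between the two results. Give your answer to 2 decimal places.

5.50

Sorted: 22, 30, 52, 86, 88, 136, 138, 176, 214, 242, 248, 264, 294, 319.
n = 14.
(a) r = 10.75; between ranks 10 (242) and 11 (248): 246.5.
(b) r = 11.25; between ranks 11 (248) and 12 (264): 252.
|246.5 − 252| = 5.5.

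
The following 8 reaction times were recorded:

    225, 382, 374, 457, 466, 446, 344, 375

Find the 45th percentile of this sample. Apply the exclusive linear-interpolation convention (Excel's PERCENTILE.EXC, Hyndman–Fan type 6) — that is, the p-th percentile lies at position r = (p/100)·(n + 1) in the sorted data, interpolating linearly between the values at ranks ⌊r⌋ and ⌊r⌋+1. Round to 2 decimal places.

375.35

Sorted: 225, 344, 374, 375, 382, 446, 457, 466.
n = 8.
r = (45/100)·(8 + 1) = 4.05.
Rank 4 is 375 and rank 5 is 382.
Interpolate: 375 + 0.05·(382 − 375) = 375 + 0.05·7 = 375.35.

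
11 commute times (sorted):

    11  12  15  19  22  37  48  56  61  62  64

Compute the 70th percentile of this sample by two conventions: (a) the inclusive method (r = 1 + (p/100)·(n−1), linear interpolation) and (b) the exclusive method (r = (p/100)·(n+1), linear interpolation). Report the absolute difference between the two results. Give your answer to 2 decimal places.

n = 11.
(a) r = 8 → value at rank 8 = 56.
(b) r = 8.4; between ranks 8 (56) and 9 (61): 58.
|56 − 58| = 2.

2.00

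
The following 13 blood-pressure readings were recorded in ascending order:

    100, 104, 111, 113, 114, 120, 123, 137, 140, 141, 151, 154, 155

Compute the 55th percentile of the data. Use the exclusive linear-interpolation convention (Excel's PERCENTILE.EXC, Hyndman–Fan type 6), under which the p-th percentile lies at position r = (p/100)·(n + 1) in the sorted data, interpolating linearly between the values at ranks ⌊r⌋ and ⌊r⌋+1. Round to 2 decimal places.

n = 13.
r = (55/100)·(13 + 1) = 7.7.
Rank 7 is 123 and rank 8 is 137.
Interpolate: 123 + 0.7·(137 − 123) = 123 + 0.7·14 = 132.8.

132.80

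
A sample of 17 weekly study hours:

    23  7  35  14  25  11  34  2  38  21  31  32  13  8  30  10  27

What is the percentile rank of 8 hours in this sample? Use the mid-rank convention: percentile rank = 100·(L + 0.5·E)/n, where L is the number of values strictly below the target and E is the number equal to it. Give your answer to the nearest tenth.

14.7

Sorted: 2, 7, 8, 10, 11, 13, 14, 21, 23, 25, 27, 30, 31, 32, 34, 35, 38.
Count below 8: L = 2; count equal: E = 1; n = 17.
Percentile rank = 100·(2 + 0.5·1)/17 = 100·2.5/17 = 14.71.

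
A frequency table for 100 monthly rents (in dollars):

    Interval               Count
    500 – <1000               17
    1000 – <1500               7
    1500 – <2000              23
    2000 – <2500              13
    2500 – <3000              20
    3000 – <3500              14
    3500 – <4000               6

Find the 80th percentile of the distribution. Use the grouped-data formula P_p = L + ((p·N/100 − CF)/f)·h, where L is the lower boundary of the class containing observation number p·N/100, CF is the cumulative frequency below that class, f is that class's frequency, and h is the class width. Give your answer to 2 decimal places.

3000.00

N = 100; target position k = 80/100 · 100 = 80.
Cumulative frequencies: 17, 24, 47, 60, 80, 94, 100.
Observation 80 falls in the class 2500 – <3000.
L = 2500, CF = 60, f = 20, h = 500.
P80 = 2500 + ((80 − 60)/20)·500 = 2500 + 500 = 3000.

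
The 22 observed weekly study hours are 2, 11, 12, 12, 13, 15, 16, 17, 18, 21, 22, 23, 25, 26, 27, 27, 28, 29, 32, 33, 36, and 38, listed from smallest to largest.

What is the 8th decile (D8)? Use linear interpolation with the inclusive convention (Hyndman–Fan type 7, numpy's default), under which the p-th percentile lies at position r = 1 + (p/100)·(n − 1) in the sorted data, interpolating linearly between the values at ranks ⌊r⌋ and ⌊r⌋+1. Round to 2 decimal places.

28.80

n = 22.
r = 1 + (80/100)·(22 − 1) = 1 + 16.8 = 17.8.
Rank 17 is 28 and rank 18 is 29.
Interpolate: 28 + 0.8·(29 − 28) = 28 + 0.8·1 = 28.8.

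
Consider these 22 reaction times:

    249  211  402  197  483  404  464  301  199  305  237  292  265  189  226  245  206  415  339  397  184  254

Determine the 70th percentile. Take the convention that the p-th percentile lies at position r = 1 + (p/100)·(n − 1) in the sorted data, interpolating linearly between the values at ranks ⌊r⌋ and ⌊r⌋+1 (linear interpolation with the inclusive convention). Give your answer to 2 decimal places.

Sorted: 184, 189, 197, 199, 206, 211, 226, 237, 245, 249, 254, 265, 292, 301, 305, 339, 397, 402, 404, 415, 464, 483.
n = 22.
r = 1 + (70/100)·(22 − 1) = 1 + 14.7 = 15.7.
Rank 15 is 305 and rank 16 is 339.
Interpolate: 305 + 0.7·(339 − 305) = 305 + 0.7·34 = 328.8.

328.80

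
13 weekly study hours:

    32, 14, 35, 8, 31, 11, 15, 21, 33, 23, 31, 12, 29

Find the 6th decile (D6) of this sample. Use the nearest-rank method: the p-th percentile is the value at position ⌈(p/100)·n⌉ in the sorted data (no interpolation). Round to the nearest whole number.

29

Sorted: 8, 11, 12, 14, 15, 21, 23, 29, 31, 31, 32, 33, 35.
n = 13.
Position = ⌈60/100 · 13⌉ = ⌈7.8⌉ = 8.
The value at rank 8 is 29.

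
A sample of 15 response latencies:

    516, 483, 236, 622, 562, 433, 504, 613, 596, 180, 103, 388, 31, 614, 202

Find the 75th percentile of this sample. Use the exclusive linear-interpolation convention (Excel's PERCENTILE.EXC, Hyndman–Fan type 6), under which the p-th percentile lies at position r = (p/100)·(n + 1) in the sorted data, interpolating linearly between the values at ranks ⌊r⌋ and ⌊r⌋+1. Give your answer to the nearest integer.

596

Sorted: 31, 103, 180, 202, 236, 388, 433, 483, 504, 516, 562, 596, 613, 614, 622.
n = 15.
r = (75/100)·(15 + 1) = 12.
r is an integer, so P75 is the value at rank 12: 596.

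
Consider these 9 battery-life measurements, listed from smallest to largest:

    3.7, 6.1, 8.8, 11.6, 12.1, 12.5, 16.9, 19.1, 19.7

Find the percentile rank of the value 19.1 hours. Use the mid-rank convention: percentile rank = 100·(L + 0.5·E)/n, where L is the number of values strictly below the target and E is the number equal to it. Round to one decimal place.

83.3

Count below 19.1: L = 7; count equal: E = 1; n = 9.
Percentile rank = 100·(7 + 0.5·1)/9 = 100·7.5/9 = 83.33.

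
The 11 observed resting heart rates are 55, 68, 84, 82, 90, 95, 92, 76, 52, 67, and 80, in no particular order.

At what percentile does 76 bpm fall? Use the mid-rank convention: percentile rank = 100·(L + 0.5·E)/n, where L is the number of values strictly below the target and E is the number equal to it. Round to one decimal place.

40.9

Sorted: 52, 55, 67, 68, 76, 80, 82, 84, 90, 92, 95.
Count below 76: L = 4; count equal: E = 1; n = 11.
Percentile rank = 100·(4 + 0.5·1)/11 = 100·4.5/11 = 40.91.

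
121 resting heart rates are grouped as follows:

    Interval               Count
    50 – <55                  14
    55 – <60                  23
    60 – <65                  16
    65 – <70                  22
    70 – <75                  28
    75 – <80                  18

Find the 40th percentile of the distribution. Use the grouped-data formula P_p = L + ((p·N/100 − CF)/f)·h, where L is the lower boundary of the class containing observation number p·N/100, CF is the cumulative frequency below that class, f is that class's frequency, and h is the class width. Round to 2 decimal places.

63.56

N = 121; target position k = 40/100 · 121 = 48.4.
Cumulative frequencies: 14, 37, 53, 75, 103, 121.
Observation 48.4 falls in the class 60 – <65.
L = 60, CF = 37, f = 16, h = 5.
P40 = 60 + ((48.4 − 37)/16)·5 = 60 + 3.5625 = 63.5625.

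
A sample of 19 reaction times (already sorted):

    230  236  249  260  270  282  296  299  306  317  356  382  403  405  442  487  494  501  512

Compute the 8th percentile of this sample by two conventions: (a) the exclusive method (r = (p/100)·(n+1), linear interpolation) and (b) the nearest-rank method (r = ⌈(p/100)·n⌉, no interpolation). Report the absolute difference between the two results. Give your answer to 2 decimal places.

2.40

n = 19.
(a) r = 1.6; between ranks 1 (230) and 2 (236): 233.6.
(b) the nearest-rank method: rank 2 → 236.
|233.6 − 236| = 2.4.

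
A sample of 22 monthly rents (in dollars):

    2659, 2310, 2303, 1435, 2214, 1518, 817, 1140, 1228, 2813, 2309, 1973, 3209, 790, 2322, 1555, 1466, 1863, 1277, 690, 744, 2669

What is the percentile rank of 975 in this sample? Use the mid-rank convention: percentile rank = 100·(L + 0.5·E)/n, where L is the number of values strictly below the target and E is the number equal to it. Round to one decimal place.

18.2

Sorted: 690, 744, 790, 817, 1140, 1228, 1277, 1435, 1466, 1518, 1555, 1863, 1973, 2214, 2303, 2309, 2310, 2322, 2659, 2669, 2813, 3209.
Count below 975: L = 4; count equal: E = 0; n = 22.
Percentile rank = 100·(4 + 0.5·0)/22 = 100·4/22 = 18.18.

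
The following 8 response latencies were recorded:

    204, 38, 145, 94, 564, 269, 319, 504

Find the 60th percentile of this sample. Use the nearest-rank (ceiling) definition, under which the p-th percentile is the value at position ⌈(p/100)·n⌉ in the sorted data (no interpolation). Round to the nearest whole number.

Sorted: 38, 94, 145, 204, 269, 319, 504, 564.
n = 8.
Position = ⌈60/100 · 8⌉ = ⌈4.8⌉ = 5.
The value at rank 5 is 269.

269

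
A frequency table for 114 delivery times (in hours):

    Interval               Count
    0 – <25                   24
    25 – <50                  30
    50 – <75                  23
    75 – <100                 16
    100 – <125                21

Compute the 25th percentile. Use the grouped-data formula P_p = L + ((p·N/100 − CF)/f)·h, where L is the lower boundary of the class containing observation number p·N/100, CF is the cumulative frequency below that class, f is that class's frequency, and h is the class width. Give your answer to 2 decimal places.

28.75

N = 114; target position k = 25/100 · 114 = 28.5.
Cumulative frequencies: 24, 54, 77, 93, 114.
Observation 28.5 falls in the class 25 – <50.
L = 25, CF = 24, f = 30, h = 25.
P25 = 25 + ((28.5 − 24)/30)·25 = 25 + 3.75 = 28.75.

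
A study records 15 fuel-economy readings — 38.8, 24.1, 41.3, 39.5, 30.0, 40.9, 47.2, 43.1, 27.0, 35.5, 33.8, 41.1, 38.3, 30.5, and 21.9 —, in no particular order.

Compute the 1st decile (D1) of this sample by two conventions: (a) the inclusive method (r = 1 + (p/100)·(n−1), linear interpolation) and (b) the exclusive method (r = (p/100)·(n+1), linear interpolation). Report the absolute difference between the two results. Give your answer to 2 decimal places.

2.04

Sorted: 21.9, 24.1, 27.0, 30.0, 30.5, 33.8, 35.5, 38.3, 38.8, 39.5, 40.9, 41.1, 41.3, 43.1, 47.2.
n = 15.
(a) r = 2.4; between ranks 2 (24.1) and 3 (27.0): 25.26.
(b) r = 1.6; between ranks 1 (21.9) and 2 (24.1): 23.22.
|25.26 − 23.22| = 2.04.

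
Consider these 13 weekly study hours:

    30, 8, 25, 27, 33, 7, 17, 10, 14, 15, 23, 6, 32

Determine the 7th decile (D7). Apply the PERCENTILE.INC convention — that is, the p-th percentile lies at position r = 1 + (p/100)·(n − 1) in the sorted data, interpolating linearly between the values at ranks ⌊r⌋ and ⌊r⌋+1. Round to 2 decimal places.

25.80

Sorted: 6, 7, 8, 10, 14, 15, 17, 23, 25, 27, 30, 32, 33.
n = 13.
r = 1 + (70/100)·(13 − 1) = 1 + 8.4 = 9.4.
Rank 9 is 25 and rank 10 is 27.
Interpolate: 25 + 0.4·(27 − 25) = 25 + 0.4·2 = 25.8.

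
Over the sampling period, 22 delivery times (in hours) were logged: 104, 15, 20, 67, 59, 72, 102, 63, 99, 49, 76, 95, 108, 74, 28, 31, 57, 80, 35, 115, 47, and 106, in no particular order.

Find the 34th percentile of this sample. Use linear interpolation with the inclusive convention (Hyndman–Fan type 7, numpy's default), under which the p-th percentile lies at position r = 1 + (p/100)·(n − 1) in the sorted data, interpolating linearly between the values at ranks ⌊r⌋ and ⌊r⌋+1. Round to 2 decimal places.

Sorted: 15, 20, 28, 31, 35, 47, 49, 57, 59, 63, 67, 72, 74, 76, 80, 95, 99, 102, 104, 106, 108, 115.
n = 22.
r = 1 + (34/100)·(22 − 1) = 1 + 7.14 = 8.14.
Rank 8 is 57 and rank 9 is 59.
Interpolate: 57 + 0.14·(59 − 57) = 57 + 0.14·2 = 57.28.

57.28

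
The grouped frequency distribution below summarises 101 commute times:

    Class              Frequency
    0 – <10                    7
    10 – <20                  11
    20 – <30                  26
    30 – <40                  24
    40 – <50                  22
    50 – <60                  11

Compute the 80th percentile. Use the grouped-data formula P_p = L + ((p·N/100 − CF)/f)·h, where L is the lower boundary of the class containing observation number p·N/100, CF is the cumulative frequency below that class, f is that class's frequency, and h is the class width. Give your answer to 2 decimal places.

N = 101; target position k = 80/100 · 101 = 80.8.
Cumulative frequencies: 7, 18, 44, 68, 90, 101.
Observation 80.8 falls in the class 40 – <50.
L = 40, CF = 68, f = 22, h = 10.
P80 = 40 + ((80.8 − 68)/22)·10 = 40 + 5.81818 = 45.8182.

45.82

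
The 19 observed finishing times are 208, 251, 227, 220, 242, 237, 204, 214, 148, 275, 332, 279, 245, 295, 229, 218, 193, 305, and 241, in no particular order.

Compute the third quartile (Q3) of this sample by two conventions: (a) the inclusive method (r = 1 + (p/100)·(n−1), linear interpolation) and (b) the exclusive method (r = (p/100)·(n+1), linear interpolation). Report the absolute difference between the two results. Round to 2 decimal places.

12.00

Sorted: 148, 193, 204, 208, 214, 218, 220, 227, 229, 237, 241, 242, 245, 251, 275, 279, 295, 305, 332.
n = 19.
(a) r = 14.5; between ranks 14 (251) and 15 (275): 263.
(b) r = 15 → value at rank 15 = 275.
|263 − 275| = 12.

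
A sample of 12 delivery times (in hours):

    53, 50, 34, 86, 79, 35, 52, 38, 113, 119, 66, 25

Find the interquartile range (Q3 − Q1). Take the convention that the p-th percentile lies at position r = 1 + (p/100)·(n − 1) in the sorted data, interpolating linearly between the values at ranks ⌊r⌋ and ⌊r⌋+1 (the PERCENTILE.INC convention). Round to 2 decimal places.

43.50

Sorted: 25, 34, 35, 38, 50, 52, 53, 66, 79, 86, 113, 119.
n = 12.
P25: r = 3.75; ranks 3–4 are 35, 38; interpolating gives 37.25.
P75: r = 9.25; ranks 9–10 are 79, 86; interpolating gives 80.75.
Difference: 80.75 − 37.25 = 43.5.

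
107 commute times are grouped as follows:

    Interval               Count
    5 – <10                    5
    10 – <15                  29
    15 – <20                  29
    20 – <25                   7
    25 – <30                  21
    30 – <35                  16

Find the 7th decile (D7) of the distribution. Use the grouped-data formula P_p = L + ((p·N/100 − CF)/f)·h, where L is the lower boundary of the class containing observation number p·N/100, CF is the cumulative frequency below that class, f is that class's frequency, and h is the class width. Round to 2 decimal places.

26.17

N = 107; target position k = 70/100 · 107 = 74.9.
Cumulative frequencies: 5, 34, 63, 70, 91, 107.
Observation 74.9 falls in the class 25 – <30.
L = 25, CF = 70, f = 21, h = 5.
P70 = 25 + ((74.9 − 70)/21)·5 = 25 + 1.16667 = 26.1667.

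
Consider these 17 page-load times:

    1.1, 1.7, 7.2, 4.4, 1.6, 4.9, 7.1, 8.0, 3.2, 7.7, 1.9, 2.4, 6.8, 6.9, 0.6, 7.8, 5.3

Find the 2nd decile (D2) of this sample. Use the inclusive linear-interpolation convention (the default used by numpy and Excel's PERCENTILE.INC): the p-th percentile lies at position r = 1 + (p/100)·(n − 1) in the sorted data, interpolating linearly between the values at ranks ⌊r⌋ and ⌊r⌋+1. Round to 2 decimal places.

Sorted: 0.6, 1.1, 1.6, 1.7, 1.9, 2.4, 3.2, 4.4, 4.9, 5.3, 6.8, 6.9, 7.1, 7.2, 7.7, 7.8, 8.0.
n = 17.
r = 1 + (20/100)·(17 − 1) = 1 + 3.2 = 4.2.
Rank 4 is 1.7 and rank 5 is 1.9.
Interpolate: 1.7 + 0.2·(1.9 − 1.7) = 1.7 + 0.2·0.2 = 1.74.

1.74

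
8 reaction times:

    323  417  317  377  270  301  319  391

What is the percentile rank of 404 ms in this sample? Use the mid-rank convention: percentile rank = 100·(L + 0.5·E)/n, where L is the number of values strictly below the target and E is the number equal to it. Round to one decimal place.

87.5

Sorted: 270, 301, 317, 319, 323, 377, 391, 417.
Count below 404: L = 7; count equal: E = 0; n = 8.
Percentile rank = 100·(7 + 0.5·0)/8 = 100·7/8 = 87.5.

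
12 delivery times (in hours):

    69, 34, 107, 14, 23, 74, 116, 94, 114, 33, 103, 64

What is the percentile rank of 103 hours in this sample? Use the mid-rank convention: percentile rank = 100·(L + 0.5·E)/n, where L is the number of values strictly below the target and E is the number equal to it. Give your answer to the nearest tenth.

Sorted: 14, 23, 33, 34, 64, 69, 74, 94, 103, 107, 114, 116.
Count below 103: L = 8; count equal: E = 1; n = 12.
Percentile rank = 100·(8 + 0.5·1)/12 = 100·8.5/12 = 70.83.

70.8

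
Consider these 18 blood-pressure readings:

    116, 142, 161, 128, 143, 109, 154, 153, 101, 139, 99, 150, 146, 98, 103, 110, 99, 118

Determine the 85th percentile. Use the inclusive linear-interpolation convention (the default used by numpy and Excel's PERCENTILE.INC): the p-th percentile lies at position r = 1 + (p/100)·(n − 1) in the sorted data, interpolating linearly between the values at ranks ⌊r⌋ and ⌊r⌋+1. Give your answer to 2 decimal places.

151.35

Sorted: 98, 99, 99, 101, 103, 109, 110, 116, 118, 128, 139, 142, 143, 146, 150, 153, 154, 161.
n = 18.
r = 1 + (85/100)·(18 − 1) = 1 + 14.45 = 15.45.
Rank 15 is 150 and rank 16 is 153.
Interpolate: 150 + 0.45·(153 − 150) = 150 + 0.45·3 = 151.35.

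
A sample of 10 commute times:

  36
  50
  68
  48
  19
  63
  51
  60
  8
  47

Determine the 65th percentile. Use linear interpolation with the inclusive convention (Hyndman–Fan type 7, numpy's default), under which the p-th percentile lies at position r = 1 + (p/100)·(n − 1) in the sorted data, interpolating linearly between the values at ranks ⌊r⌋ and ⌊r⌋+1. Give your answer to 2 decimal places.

50.85

Sorted: 8, 19, 36, 47, 48, 50, 51, 60, 63, 68.
n = 10.
r = 1 + (65/100)·(10 − 1) = 1 + 5.85 = 6.85.
Rank 6 is 50 and rank 7 is 51.
Interpolate: 50 + 0.85·(51 − 50) = 50 + 0.85·1 = 50.85.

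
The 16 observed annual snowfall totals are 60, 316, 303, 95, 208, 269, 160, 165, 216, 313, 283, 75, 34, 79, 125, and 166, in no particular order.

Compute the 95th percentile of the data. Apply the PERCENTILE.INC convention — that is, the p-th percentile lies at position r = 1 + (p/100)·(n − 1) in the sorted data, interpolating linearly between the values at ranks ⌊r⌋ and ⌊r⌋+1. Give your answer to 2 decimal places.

313.75

Sorted: 34, 60, 75, 79, 95, 125, 160, 165, 166, 208, 216, 269, 283, 303, 313, 316.
n = 16.
r = 1 + (95/100)·(16 − 1) = 1 + 14.25 = 15.25.
Rank 15 is 313 and rank 16 is 316.
Interpolate: 313 + 0.25·(316 − 313) = 313 + 0.25·3 = 313.75.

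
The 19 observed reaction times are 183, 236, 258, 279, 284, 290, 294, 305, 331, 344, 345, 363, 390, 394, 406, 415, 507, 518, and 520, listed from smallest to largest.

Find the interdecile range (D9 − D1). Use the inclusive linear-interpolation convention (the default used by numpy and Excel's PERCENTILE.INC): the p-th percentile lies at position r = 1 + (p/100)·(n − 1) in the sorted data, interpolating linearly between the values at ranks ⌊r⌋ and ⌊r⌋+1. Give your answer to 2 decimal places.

255.60

n = 19.
P10: r = 2.8; ranks 2–3 are 236, 258; interpolating gives 253.6.
P90: r = 17.2; ranks 17–18 are 507, 518; interpolating gives 509.2.
Difference: 509.2 − 253.6 = 255.6.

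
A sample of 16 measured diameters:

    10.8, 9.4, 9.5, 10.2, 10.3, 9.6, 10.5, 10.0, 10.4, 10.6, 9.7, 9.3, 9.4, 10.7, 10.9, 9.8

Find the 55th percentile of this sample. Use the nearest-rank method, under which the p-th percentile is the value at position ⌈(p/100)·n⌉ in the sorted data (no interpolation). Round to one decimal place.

Sorted: 9.3, 9.4, 9.4, 9.5, 9.6, 9.7, 9.8, 10.0, 10.2, 10.3, 10.4, 10.5, 10.6, 10.7, 10.8, 10.9.
n = 16.
Position = ⌈55/100 · 16⌉ = ⌈8.8⌉ = 9.
The value at rank 9 is 10.2.

10.2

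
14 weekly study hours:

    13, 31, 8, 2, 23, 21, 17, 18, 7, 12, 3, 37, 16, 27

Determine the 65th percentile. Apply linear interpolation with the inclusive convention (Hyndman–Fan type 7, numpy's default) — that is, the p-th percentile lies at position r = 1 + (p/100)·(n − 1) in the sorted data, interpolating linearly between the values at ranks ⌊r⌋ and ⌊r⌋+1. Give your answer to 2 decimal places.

19.35

Sorted: 2, 3, 7, 8, 12, 13, 16, 17, 18, 21, 23, 27, 31, 37.
n = 14.
r = 1 + (65/100)·(14 − 1) = 1 + 8.45 = 9.45.
Rank 9 is 18 and rank 10 is 21.
Interpolate: 18 + 0.45·(21 − 18) = 18 + 0.45·3 = 19.35.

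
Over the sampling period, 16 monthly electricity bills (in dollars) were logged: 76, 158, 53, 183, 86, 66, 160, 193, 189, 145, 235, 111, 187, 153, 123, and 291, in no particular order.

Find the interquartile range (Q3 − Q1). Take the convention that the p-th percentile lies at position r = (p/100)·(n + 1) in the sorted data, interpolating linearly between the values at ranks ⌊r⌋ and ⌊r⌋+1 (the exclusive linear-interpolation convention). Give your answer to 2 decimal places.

Sorted: 53, 66, 76, 86, 111, 123, 145, 153, 158, 160, 183, 187, 189, 193, 235, 291.
n = 16.
P25: r = 4.25; ranks 4–5 are 86, 111; interpolating gives 92.25.
P75: r = 12.75; ranks 12–13 are 187, 189; interpolating gives 188.5.
Difference: 188.5 − 92.25 = 96.25.

96.25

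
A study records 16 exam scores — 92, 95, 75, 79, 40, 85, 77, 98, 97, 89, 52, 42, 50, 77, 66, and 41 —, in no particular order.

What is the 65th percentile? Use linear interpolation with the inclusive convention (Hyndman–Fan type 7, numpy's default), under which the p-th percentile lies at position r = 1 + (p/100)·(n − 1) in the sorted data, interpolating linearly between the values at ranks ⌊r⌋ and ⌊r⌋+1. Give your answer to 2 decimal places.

83.50

Sorted: 40, 41, 42, 50, 52, 66, 75, 77, 77, 79, 85, 89, 92, 95, 97, 98.
n = 16.
r = 1 + (65/100)·(16 − 1) = 1 + 9.75 = 10.75.
Rank 10 is 79 and rank 11 is 85.
Interpolate: 79 + 0.75·(85 − 79) = 79 + 0.75·6 = 83.5.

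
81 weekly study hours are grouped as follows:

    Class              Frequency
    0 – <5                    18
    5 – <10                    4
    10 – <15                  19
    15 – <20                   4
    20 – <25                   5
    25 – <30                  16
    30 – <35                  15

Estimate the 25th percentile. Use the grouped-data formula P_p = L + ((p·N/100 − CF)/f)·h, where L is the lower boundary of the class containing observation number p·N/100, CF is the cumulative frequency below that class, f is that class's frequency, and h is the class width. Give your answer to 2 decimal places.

7.81

N = 81; target position k = 25/100 · 81 = 20.25.
Cumulative frequencies: 18, 22, 41, 45, 50, 66, 81.
Observation 20.25 falls in the class 5 – <10.
L = 5, CF = 18, f = 4, h = 5.
P25 = 5 + ((20.25 − 18)/4)·5 = 5 + 2.8125 = 7.8125.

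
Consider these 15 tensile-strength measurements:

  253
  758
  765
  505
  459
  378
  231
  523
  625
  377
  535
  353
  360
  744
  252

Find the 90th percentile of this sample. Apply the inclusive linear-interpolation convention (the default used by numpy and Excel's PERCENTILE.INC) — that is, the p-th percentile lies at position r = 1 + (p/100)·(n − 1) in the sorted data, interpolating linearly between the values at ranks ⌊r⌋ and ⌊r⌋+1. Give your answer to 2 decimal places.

752.40

Sorted: 231, 252, 253, 353, 360, 377, 378, 459, 505, 523, 535, 625, 744, 758, 765.
n = 15.
r = 1 + (90/100)·(15 − 1) = 1 + 12.6 = 13.6.
Rank 13 is 744 and rank 14 is 758.
Interpolate: 744 + 0.6·(758 − 744) = 744 + 0.6·14 = 752.4.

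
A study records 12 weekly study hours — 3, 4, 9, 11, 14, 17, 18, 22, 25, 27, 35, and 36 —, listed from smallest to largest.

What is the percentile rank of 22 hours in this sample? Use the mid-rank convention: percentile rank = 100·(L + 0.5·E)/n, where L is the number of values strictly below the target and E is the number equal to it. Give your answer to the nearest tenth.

Count below 22: L = 7; count equal: E = 1; n = 12.
Percentile rank = 100·(7 + 0.5·1)/12 = 100·7.5/12 = 62.5.

62.5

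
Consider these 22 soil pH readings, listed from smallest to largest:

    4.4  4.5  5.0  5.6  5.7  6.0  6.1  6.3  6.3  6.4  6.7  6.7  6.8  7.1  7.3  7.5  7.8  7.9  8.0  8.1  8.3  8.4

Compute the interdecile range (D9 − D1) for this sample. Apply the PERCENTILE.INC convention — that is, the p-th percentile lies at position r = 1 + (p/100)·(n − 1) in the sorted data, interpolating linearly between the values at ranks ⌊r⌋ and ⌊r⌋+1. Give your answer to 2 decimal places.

n = 22.
P10: r = 3.1; ranks 3–4 are 5.0, 5.6; interpolating gives 5.06.
P90: r = 19.9; ranks 19–20 are 8.0, 8.1; interpolating gives 8.09.
Difference: 8.09 − 5.06 = 3.03.

3.03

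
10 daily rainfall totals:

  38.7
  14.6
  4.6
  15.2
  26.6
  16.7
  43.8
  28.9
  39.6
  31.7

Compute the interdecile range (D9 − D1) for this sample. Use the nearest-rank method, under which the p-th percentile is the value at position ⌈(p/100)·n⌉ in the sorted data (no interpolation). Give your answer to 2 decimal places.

35.00

Sorted: 4.6, 14.6, 15.2, 16.7, 26.6, 28.9, 31.7, 38.7, 39.6, 43.8.
n = 10.
P10: rank ⌈10/100·10⌉ = 1 → 4.6.
P90: rank ⌈90/100·10⌉ = 9 → 39.6.
Difference: 39.6 − 4.6 = 35.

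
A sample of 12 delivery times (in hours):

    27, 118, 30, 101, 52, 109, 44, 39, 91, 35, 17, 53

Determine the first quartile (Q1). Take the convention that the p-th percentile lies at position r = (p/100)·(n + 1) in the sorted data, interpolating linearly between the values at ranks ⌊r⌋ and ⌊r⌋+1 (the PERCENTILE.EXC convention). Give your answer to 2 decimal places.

31.25

Sorted: 17, 27, 30, 35, 39, 44, 52, 53, 91, 101, 109, 118.
n = 12.
r = (25/100)·(12 + 1) = 3.25.
Rank 3 is 30 and rank 4 is 35.
Interpolate: 30 + 0.25·(35 − 30) = 30 + 0.25·5 = 31.25.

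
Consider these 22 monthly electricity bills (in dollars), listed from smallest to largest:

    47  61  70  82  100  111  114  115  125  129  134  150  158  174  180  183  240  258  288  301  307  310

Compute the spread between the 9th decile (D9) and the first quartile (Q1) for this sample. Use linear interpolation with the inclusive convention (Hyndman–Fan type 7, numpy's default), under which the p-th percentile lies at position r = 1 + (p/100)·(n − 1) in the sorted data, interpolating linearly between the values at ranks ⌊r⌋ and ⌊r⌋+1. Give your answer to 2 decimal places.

n = 22.
P25: r = 6.25; ranks 6–7 are 111, 114; interpolating gives 111.75.
P90: r = 19.9; ranks 19–20 are 288, 301; interpolating gives 299.7.
Difference: 299.7 − 111.75 = 187.95.

187.95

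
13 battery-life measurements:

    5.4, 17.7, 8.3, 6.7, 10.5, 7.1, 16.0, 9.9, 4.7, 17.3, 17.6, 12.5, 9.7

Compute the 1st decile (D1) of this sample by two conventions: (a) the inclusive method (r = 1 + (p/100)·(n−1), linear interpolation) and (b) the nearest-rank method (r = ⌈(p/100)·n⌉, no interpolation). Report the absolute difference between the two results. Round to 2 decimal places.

Sorted: 4.7, 5.4, 6.7, 7.1, 8.3, 9.7, 9.9, 10.5, 12.5, 16.0, 17.3, 17.6, 17.7.
n = 13.
(a) r = 2.2; between ranks 2 (5.4) and 3 (6.7): 5.66.
(b) the nearest-rank method: rank 2 → 5.4.
|5.66 − 5.4| = 0.26.

0.26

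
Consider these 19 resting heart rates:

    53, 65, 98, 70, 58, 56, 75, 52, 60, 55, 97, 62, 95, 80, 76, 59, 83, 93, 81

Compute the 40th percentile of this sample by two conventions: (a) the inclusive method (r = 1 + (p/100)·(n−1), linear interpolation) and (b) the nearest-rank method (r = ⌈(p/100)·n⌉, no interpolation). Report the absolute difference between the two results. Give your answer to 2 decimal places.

0.60

Sorted: 52, 53, 55, 56, 58, 59, 60, 62, 65, 70, 75, 76, 80, 81, 83, 93, 95, 97, 98.
n = 19.
(a) r = 8.2; between ranks 8 (62) and 9 (65): 62.6.
(b) the nearest-rank method: rank 8 → 62.
|62.6 − 62| = 0.6.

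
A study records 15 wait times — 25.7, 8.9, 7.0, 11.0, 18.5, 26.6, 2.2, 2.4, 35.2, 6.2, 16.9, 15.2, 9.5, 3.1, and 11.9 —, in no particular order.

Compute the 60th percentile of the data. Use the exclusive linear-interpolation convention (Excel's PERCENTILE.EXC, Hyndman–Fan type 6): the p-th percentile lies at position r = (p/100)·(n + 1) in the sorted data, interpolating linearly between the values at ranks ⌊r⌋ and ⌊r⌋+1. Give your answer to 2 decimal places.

Sorted: 2.2, 2.4, 3.1, 6.2, 7.0, 8.9, 9.5, 11.0, 11.9, 15.2, 16.9, 18.5, 25.7, 26.6, 35.2.
n = 15.
r = (60/100)·(15 + 1) = 9.6.
Rank 9 is 11.9 and rank 10 is 15.2.
Interpolate: 11.9 + 0.6·(15.2 − 11.9) = 11.9 + 0.6·3.3 = 13.88.

13.88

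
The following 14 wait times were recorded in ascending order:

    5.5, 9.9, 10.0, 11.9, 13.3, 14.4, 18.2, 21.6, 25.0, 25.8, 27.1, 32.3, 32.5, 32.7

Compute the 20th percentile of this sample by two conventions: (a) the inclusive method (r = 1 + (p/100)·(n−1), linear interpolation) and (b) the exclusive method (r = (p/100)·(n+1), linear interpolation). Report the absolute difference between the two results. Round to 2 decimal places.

1.14

n = 14.
(a) r = 3.6; between ranks 3 (10.0) and 4 (11.9): 11.14.
(b) r = 3 → value at rank 3 = 10.
|11.14 − 10| = 1.14.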